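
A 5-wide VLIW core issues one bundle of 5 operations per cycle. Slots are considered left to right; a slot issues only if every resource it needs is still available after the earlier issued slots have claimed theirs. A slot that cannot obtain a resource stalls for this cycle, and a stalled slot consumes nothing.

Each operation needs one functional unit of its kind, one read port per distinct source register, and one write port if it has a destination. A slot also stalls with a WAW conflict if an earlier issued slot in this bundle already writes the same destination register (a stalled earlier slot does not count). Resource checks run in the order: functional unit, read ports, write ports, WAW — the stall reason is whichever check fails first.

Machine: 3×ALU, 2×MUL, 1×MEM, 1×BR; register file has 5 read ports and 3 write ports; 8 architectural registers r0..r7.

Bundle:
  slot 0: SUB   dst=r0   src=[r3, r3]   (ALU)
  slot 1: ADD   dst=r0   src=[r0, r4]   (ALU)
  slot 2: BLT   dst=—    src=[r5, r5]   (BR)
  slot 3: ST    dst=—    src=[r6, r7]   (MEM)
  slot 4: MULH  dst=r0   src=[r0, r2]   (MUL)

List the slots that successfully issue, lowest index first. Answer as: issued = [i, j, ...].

issued = [0, 2, 3]

slot 0 (ALU): ISSUE — free A2,Mu2,Ld1,B1 rp4 wp2
slot 1 (ALU): stall WAW — free A2,Mu2,Ld1,B1 rp4 wp2
slot 2 (BR): ISSUE — free A2,Mu2,Ld1,B0 rp3 wp2
slot 3 (MEM): ISSUE — free A2,Mu2,Ld0,B0 rp1 wp2
slot 4 (MUL): stall RD_PORT — free A2,Mu2,Ld0,B0 rp1 wp2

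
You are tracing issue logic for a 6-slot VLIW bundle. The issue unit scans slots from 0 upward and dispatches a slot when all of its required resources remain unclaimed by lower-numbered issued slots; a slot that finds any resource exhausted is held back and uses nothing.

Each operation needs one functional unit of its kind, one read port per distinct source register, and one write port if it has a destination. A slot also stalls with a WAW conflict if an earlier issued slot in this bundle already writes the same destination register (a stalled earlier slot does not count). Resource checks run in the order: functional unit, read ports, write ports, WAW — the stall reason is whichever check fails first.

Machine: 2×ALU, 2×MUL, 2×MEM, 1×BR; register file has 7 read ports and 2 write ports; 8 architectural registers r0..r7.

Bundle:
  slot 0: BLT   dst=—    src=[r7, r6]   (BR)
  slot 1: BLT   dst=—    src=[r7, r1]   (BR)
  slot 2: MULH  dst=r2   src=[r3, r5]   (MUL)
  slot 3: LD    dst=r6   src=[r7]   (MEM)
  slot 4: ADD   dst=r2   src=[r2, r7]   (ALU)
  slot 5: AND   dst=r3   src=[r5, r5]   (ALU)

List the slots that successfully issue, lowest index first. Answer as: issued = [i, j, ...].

issued = [0, 2, 3]

  0. BR ⇒ go  {2A/2Mu/2Ld/0B | 5r 2w}
  1. BR ⇒ no(FU)  {2A/2Mu/2Ld/0B | 5r 2w}
  2. MUL→r2 ⇒ go  {2A/1Mu/2Ld/0B | 3r 1w}
  3. MEM→r6 ⇒ go  {2A/1Mu/1Ld/0B | 2r 0w}
  4. ALU→r2 ⇒ no(WR_PORT)  {2A/1Mu/1Ld/0B | 2r 0w}
  5. ALU→r3 ⇒ no(WR_PORT)  {2A/1Mu/1Ld/0B | 2r 0w}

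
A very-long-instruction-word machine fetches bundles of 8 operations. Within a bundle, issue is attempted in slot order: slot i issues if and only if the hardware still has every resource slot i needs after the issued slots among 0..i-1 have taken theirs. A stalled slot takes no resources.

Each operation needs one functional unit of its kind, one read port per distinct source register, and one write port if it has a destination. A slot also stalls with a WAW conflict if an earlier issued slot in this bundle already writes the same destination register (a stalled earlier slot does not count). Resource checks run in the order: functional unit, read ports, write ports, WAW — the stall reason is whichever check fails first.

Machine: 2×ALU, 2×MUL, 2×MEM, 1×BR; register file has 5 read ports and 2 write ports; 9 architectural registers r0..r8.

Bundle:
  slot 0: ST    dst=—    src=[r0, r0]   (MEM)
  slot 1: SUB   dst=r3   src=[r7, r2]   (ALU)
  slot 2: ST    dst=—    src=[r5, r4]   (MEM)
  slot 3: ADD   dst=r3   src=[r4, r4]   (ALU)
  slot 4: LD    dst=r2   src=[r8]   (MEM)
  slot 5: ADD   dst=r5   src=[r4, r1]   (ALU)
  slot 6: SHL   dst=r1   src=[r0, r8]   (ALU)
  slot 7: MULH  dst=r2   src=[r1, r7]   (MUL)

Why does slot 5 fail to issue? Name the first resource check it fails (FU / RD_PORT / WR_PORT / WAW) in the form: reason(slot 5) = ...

reason(slot 5) = RD_PORT

  0. MEM ⇒ go  {2A/2Mu/1Ld/1B | 4r 2w}
  1. ALU→r3 ⇒ go  {1A/2Mu/1Ld/1B | 2r 1w}
  2. MEM ⇒ go  {1A/2Mu/0Ld/1B | 0r 1w}
  3. ALU→r3 ⇒ no(RD_PORT)  {1A/2Mu/0Ld/1B | 0r 1w}
  4. MEM→r2 ⇒ no(FU)  {1A/2Mu/0Ld/1B | 0r 1w}
  5. ALU→r5 ⇒ no(RD_PORT)  {1A/2Mu/0Ld/1B | 0r 1w}
  6. ALU→r1 ⇒ no(RD_PORT)  {1A/2Mu/0Ld/1B | 0r 1w}
  7. MUL→r2 ⇒ no(RD_PORT)  {1A/2Mu/0Ld/1B | 0r 1w}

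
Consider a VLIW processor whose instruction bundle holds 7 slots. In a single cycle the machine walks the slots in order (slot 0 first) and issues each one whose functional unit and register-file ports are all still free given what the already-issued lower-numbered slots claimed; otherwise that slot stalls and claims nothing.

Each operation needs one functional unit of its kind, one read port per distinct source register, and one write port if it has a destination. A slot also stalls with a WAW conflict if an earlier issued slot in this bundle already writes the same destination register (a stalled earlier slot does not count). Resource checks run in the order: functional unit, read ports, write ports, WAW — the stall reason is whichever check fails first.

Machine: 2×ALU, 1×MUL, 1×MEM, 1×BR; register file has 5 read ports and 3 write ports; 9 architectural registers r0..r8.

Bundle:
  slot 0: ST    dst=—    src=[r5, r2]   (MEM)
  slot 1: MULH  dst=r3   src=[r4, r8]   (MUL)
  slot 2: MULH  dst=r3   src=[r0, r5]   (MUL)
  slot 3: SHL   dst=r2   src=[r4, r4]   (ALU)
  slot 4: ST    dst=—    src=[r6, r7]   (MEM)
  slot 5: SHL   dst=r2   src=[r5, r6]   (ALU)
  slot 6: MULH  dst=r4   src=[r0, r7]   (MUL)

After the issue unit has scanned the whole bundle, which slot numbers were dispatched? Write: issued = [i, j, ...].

issued = [0, 1, 3]

(0) want 1×MEM +2rd +0wr — yes → AL2|MU1|ME0|BR1|rd3|wr3
(1) want 1×MUL +2rd +1wr — yes → AL2|MU0|ME0|BR1|rd1|wr2
(2) want 1×MUL +2rd +1wr — FU → AL2|MU0|ME0|BR1|rd1|wr2
(3) want 1×ALU +1rd +1wr — yes → AL1|MU0|ME0|BR1|rd0|wr1
(4) want 1×MEM +2rd +0wr — FU → AL1|MU0|ME0|BR1|rd0|wr1
(5) want 1×ALU +2rd +1wr — RD_PORT → AL1|MU0|ME0|BR1|rd0|wr1
(6) want 1×MUL +2rd +1wr — FU → AL1|MU0|ME0|BR1|rd0|wr1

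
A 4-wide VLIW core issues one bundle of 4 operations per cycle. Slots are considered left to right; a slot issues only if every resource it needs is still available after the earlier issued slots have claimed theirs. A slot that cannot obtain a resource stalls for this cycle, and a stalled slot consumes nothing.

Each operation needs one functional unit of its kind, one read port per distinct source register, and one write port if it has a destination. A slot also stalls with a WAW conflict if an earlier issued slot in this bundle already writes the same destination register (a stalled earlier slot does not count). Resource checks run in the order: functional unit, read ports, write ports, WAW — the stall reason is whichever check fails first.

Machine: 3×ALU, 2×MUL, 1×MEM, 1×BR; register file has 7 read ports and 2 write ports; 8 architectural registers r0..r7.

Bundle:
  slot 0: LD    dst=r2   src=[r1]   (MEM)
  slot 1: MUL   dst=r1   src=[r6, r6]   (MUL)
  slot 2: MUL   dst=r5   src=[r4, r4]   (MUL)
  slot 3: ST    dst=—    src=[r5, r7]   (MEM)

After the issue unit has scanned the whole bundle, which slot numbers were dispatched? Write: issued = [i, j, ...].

[0] MEM needs rd=1 wr=1: ok; after: ALU=3 MUL=2 MEM=0 BR=1, R=6, W=1
[1] MUL needs rd=1 wr=1: ok; after: ALU=3 MUL=1 MEM=0 BR=1, R=5, W=0
[2] MUL needs rd=1 wr=1: WR_PORT; after: ALU=3 MUL=1 MEM=0 BR=1, R=5, W=0
[3] MEM needs rd=2 wr=0: FU; after: ALU=3 MUL=1 MEM=0 BR=1, R=5, W=0

issued = [0, 1]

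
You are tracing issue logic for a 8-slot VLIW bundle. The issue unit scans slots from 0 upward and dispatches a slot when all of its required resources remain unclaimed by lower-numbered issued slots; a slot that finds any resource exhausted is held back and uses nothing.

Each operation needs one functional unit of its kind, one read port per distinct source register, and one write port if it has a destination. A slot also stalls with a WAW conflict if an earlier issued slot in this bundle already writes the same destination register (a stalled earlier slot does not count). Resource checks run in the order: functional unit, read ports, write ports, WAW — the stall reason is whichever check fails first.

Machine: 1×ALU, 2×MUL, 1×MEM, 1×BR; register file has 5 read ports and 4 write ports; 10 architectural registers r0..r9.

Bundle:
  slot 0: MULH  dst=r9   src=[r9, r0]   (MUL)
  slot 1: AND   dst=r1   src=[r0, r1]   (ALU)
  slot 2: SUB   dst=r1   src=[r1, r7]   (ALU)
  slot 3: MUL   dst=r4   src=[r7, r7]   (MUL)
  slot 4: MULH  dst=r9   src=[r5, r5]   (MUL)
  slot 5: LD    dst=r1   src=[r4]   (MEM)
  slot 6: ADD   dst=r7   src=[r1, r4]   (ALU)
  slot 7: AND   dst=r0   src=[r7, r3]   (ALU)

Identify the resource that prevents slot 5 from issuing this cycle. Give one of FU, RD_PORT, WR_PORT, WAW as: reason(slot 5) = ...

reason(slot 5) = RD_PORT

#0 MUL src=r9,r0 dispatched  <A:1 Mu:1 Ld:1 B:1 rd:3 wr:3>
#1 ALU src=r0,r1 dispatched  <A:0 Mu:1 Ld:1 B:1 rd:1 wr:2>
#2 ALU src=r1,r7 held:FU  <A:0 Mu:1 Ld:1 B:1 rd:1 wr:2>
#3 MUL src=r7,r7 dispatched  <A:0 Mu:0 Ld:1 B:1 rd:0 wr:1>
#4 MUL src=r5,r5 held:FU  <A:0 Mu:0 Ld:1 B:1 rd:0 wr:1>
#5 MEM src=r4 held:RD_PORT  <A:0 Mu:0 Ld:1 B:1 rd:0 wr:1>
#6 ALU src=r1,r4 held:FU  <A:0 Mu:0 Ld:1 B:1 rd:0 wr:1>
#7 ALU src=r7,r3 held:FU  <A:0 Mu:0 Ld:1 B:1 rd:0 wr:1>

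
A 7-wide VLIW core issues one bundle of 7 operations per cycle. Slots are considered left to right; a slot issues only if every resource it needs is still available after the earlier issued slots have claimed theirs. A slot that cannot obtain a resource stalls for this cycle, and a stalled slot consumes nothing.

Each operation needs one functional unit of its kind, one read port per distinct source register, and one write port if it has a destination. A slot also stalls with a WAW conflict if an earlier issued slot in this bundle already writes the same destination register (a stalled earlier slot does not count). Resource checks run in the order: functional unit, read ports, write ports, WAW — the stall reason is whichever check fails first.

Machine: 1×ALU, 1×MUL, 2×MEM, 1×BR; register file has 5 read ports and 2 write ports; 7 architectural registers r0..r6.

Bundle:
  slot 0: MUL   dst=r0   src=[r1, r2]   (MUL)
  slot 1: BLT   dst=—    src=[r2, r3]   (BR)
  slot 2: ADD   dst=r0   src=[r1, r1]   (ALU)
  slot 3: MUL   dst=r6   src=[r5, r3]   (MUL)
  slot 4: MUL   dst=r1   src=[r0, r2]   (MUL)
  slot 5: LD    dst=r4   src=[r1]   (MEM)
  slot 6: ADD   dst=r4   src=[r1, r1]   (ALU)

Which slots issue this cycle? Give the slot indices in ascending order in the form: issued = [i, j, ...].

issued = [0, 1, 5]

  0. MUL→r0 ⇒ go  {1A/0Mu/2Ld/1B | 3r 1w}
  1. BR ⇒ go  {1A/0Mu/2Ld/0B | 1r 1w}
  2. ALU→r0 ⇒ no(WAW)  {1A/0Mu/2Ld/0B | 1r 1w}
  3. MUL→r6 ⇒ no(FU)  {1A/0Mu/2Ld/0B | 1r 1w}
  4. MUL→r1 ⇒ no(FU)  {1A/0Mu/2Ld/0B | 1r 1w}
  5. MEM→r4 ⇒ go  {1A/0Mu/1Ld/0B | 0r 0w}
  6. ALU→r4 ⇒ no(RD_PORT)  {1A/0Mu/1Ld/0B | 0r 0w}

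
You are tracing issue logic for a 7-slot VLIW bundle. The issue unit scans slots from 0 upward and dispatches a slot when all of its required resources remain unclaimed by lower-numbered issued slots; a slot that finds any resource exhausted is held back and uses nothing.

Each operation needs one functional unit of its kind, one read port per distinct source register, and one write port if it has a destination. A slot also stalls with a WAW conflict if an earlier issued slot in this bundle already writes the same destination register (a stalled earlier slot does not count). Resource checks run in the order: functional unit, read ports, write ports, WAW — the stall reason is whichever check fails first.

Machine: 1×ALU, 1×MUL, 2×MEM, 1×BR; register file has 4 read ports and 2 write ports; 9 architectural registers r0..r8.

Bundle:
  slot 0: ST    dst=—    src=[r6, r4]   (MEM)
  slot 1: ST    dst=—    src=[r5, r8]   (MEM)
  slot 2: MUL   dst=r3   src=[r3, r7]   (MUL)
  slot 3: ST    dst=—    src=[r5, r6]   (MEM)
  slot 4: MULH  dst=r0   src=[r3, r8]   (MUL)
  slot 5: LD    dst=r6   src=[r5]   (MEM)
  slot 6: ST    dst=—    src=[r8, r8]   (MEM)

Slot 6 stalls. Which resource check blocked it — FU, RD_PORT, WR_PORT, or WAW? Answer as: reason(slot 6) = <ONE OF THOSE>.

reason(slot 6) = FU

  0. MEM ⇒ go  {1A/1Mu/1Ld/1B | 2r 2w}
  1. MEM ⇒ go  {1A/1Mu/0Ld/1B | 0r 2w}
  2. MUL→r3 ⇒ no(RD_PORT)  {1A/1Mu/0Ld/1B | 0r 2w}
  3. MEM ⇒ no(FU)  {1A/1Mu/0Ld/1B | 0r 2w}
  4. MUL→r0 ⇒ no(RD_PORT)  {1A/1Mu/0Ld/1B | 0r 2w}
  5. MEM→r6 ⇒ no(FU)  {1A/1Mu/0Ld/1B | 0r 2w}
  6. MEM ⇒ no(FU)  {1A/1Mu/0Ld/1B | 0r 2w}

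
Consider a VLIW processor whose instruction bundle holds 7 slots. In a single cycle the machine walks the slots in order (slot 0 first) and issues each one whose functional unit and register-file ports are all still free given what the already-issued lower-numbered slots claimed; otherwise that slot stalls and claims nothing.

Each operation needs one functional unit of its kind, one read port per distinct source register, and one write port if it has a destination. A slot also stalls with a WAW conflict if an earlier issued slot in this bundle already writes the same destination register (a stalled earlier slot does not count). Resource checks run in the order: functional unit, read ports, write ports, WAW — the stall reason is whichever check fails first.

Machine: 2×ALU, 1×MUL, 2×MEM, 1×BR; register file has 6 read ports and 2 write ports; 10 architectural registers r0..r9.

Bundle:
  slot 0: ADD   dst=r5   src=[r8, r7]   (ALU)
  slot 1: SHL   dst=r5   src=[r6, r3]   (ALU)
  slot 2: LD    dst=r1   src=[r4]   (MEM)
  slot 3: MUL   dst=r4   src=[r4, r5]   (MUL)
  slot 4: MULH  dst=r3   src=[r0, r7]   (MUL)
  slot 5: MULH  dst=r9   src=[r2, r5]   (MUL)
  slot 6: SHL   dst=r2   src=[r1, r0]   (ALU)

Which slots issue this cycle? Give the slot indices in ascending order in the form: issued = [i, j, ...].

issued = [0, 2]

slot 0 (ALU): ISSUE — free A1,Mu1,Ld2,B1 rp4 wp1
slot 1 (ALU): stall WAW — free A1,Mu1,Ld2,B1 rp4 wp1
slot 2 (MEM): ISSUE — free A1,Mu1,Ld1,B1 rp3 wp0
slot 3 (MUL): stall WR_PORT — free A1,Mu1,Ld1,B1 rp3 wp0
slot 4 (MUL): stall WR_PORT — free A1,Mu1,Ld1,B1 rp3 wp0
slot 5 (MUL): stall WR_PORT — free A1,Mu1,Ld1,B1 rp3 wp0
slot 6 (ALU): stall WR_PORT — free A1,Mu1,Ld1,B1 rp3 wp0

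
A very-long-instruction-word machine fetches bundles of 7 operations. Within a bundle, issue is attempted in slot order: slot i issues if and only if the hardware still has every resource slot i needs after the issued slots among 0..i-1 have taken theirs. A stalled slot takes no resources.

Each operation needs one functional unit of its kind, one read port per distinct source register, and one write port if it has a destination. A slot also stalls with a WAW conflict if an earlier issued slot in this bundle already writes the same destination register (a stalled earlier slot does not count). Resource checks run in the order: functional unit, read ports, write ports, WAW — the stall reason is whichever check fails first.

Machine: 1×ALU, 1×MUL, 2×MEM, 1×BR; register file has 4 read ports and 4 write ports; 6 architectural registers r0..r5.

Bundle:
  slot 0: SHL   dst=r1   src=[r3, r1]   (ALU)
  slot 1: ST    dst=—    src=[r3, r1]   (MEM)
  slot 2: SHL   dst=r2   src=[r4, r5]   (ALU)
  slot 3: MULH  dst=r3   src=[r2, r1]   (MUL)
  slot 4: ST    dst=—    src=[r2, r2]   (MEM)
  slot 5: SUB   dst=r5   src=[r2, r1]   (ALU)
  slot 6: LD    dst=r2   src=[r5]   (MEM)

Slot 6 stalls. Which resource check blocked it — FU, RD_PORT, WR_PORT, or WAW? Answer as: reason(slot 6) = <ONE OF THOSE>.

slot 0 (ALU): ISSUE — free A0,Mu1,Ld2,B1 rp2 wp3
slot 1 (MEM): ISSUE — free A0,Mu1,Ld1,B1 rp0 wp3
slot 2 (ALU): stall FU — free A0,Mu1,Ld1,B1 rp0 wp3
slot 3 (MUL): stall RD_PORT — free A0,Mu1,Ld1,B1 rp0 wp3
slot 4 (MEM): stall RD_PORT — free A0,Mu1,Ld1,B1 rp0 wp3
slot 5 (ALU): stall FU — free A0,Mu1,Ld1,B1 rp0 wp3
slot 6 (MEM): stall RD_PORT — free A0,Mu1,Ld1,B1 rp0 wp3

reason(slot 6) = RD_PORT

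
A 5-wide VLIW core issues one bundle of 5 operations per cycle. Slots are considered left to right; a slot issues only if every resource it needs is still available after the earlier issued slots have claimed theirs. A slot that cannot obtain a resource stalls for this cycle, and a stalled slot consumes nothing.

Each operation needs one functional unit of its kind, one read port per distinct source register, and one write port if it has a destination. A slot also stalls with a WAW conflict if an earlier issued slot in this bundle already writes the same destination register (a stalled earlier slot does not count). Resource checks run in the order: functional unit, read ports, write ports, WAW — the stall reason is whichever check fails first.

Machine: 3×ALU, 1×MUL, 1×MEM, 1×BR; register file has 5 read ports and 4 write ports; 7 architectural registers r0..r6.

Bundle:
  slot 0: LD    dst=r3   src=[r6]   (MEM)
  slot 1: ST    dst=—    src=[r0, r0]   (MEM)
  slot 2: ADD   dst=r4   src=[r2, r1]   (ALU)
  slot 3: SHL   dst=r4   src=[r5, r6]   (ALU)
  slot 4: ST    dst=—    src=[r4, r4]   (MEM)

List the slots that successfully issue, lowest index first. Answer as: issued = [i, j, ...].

  0. MEM→r3 ⇒ go  {3A/1Mu/0Ld/1B | 4r 3w}
  1. MEM ⇒ no(FU)  {3A/1Mu/0Ld/1B | 4r 3w}
  2. ALU→r4 ⇒ go  {2A/1Mu/0Ld/1B | 2r 2w}
  3. ALU→r4 ⇒ no(WAW)  {2A/1Mu/0Ld/1B | 2r 2w}
  4. MEM ⇒ no(FU)  {2A/1Mu/0Ld/1B | 2r 2w}

issued = [0, 2]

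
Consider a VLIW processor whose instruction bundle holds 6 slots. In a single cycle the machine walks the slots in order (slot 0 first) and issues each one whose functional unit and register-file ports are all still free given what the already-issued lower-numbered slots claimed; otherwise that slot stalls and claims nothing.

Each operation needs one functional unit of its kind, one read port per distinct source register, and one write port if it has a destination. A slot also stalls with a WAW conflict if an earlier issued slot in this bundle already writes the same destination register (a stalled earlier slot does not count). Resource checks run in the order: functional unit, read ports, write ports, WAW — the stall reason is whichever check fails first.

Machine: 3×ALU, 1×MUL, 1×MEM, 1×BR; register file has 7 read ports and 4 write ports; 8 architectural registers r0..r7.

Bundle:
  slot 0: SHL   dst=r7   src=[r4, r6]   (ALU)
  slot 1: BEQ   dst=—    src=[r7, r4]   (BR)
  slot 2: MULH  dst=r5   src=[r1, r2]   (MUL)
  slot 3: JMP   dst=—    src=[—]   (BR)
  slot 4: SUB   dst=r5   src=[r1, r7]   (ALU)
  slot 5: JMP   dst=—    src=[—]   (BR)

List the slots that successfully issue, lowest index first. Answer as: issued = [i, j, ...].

(0) want 1×ALU +2rd +1wr — yes → AL2|MU1|ME1|BR1|rd5|wr3
(1) want 1×BR +2rd +0wr — yes → AL2|MU1|ME1|BR0|rd3|wr3
(2) want 1×MUL +2rd +1wr — yes → AL2|MU0|ME1|BR0|rd1|wr2
(3) want 1×BR +0rd +0wr — FU → AL2|MU0|ME1|BR0|rd1|wr2
(4) want 1×ALU +2rd +1wr — RD_PORT → AL2|MU0|ME1|BR0|rd1|wr2
(5) want 1×BR +0rd +0wr — FU → AL2|MU0|ME1|BR0|rd1|wr2

issued = [0, 1, 2]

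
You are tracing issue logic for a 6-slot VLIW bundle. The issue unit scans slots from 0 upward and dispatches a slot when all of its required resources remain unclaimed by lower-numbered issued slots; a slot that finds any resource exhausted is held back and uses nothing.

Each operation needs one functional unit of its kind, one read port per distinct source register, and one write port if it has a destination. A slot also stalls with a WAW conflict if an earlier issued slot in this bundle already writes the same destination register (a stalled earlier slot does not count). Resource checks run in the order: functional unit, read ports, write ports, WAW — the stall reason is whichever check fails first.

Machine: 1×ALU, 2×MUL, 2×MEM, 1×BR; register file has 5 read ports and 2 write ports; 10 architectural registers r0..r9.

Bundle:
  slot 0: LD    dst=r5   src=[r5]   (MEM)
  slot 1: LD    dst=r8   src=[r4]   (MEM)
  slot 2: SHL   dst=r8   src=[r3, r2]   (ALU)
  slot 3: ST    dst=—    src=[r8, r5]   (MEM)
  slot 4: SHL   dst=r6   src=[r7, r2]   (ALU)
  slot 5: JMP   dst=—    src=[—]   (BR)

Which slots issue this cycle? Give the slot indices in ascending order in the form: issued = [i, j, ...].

(0) want 1×MEM +1rd +1wr — yes → AL1|MU2|ME1|BR1|rd4|wr1
(1) want 1×MEM +1rd +1wr — yes → AL1|MU2|ME0|BR1|rd3|wr0
(2) want 1×ALU +2rd +1wr — WR_PORT → AL1|MU2|ME0|BR1|rd3|wr0
(3) want 1×MEM +2rd +0wr — FU → AL1|MU2|ME0|BR1|rd3|wr0
(4) want 1×ALU +2rd +1wr — WR_PORT → AL1|MU2|ME0|BR1|rd3|wr0
(5) want 1×BR +0rd +0wr — yes → AL1|MU2|ME0|BR0|rd3|wr0

issued = [0, 1, 5]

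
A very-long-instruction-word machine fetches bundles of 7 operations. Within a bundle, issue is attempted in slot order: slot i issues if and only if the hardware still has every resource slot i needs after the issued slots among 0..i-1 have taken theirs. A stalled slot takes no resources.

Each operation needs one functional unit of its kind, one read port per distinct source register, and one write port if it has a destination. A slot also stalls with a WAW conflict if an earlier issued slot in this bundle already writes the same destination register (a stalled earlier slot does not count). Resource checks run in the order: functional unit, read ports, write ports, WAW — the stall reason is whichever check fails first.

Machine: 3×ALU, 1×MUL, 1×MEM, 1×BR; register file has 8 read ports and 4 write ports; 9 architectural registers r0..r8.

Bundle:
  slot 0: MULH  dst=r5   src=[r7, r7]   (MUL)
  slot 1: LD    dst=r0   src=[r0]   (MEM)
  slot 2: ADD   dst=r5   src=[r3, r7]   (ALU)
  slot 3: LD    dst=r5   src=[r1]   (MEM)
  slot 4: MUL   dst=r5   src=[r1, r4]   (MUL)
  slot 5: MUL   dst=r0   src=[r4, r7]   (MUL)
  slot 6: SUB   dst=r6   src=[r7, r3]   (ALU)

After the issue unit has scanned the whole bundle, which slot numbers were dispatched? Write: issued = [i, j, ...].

(0) want 1×MUL +1rd +1wr — yes → AL3|MU0|ME1|BR1|rd7|wr3
(1) want 1×MEM +1rd +1wr — yes → AL3|MU0|ME0|BR1|rd6|wr2
(2) want 1×ALU +2rd +1wr — WAW → AL3|MU0|ME0|BR1|rd6|wr2
(3) want 1×MEM +1rd +1wr — FU → AL3|MU0|ME0|BR1|rd6|wr2
(4) want 1×MUL +2rd +1wr — FU → AL3|MU0|ME0|BR1|rd6|wr2
(5) want 1×MUL +2rd +1wr — FU → AL3|MU0|ME0|BR1|rd6|wr2
(6) want 1×ALU +2rd +1wr — yes → AL2|MU0|ME0|BR1|rd4|wr1

issued = [0, 1, 6]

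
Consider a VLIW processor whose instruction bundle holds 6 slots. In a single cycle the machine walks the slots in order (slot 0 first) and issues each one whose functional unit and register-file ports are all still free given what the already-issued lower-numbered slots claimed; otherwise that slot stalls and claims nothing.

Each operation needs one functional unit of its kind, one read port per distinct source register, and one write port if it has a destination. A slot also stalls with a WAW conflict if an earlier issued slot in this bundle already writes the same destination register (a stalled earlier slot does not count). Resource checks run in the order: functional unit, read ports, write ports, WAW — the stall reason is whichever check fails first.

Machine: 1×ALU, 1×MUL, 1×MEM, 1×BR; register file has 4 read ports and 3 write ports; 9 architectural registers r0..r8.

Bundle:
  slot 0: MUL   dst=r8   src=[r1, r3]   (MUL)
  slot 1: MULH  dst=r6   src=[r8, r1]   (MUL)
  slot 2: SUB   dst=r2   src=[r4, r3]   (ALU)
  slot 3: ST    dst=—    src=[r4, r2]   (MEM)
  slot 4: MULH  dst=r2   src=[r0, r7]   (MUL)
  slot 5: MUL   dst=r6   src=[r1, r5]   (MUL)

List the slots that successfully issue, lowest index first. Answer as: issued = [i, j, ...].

  0. MUL→r8 ⇒ go  {1A/0Mu/1Ld/1B | 2r 2w}
  1. MUL→r6 ⇒ no(FU)  {1A/0Mu/1Ld/1B | 2r 2w}
  2. ALU→r2 ⇒ go  {0A/0Mu/1Ld/1B | 0r 1w}
  3. MEM ⇒ no(RD_PORT)  {0A/0Mu/1Ld/1B | 0r 1w}
  4. MUL→r2 ⇒ no(FU)  {0A/0Mu/1Ld/1B | 0r 1w}
  5. MUL→r6 ⇒ no(FU)  {0A/0Mu/1Ld/1B | 0r 1w}

issued = [0, 2]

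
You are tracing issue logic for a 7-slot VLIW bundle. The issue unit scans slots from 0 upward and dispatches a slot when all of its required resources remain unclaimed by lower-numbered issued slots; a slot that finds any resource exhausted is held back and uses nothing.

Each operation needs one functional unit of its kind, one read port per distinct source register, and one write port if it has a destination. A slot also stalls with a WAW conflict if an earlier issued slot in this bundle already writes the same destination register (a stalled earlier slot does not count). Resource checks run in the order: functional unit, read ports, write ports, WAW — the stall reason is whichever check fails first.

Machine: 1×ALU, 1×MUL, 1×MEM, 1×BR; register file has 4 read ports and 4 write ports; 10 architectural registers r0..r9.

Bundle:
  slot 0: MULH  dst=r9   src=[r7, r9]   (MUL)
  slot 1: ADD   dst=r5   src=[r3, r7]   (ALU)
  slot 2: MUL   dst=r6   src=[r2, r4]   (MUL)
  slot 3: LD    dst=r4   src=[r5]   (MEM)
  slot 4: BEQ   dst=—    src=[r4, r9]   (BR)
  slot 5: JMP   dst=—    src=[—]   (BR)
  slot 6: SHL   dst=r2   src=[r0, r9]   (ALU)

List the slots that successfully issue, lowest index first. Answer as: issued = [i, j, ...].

(0) want 1×MUL +2rd +1wr — yes → AL1|MU0|ME1|BR1|rd2|wr3
(1) want 1×ALU +2rd +1wr — yes → AL0|MU0|ME1|BR1|rd0|wr2
(2) want 1×MUL +2rd +1wr — FU → AL0|MU0|ME1|BR1|rd0|wr2
(3) want 1×MEM +1rd +1wr — RD_PORT → AL0|MU0|ME1|BR1|rd0|wr2
(4) want 1×BR +2rd +0wr — RD_PORT → AL0|MU0|ME1|BR1|rd0|wr2
(5) want 1×BR +0rd +0wr — yes → AL0|MU0|ME1|BR0|rd0|wr2
(6) want 1×ALU +2rd +1wr — FU → AL0|MU0|ME1|BR0|rd0|wr2

issued = [0, 1, 5]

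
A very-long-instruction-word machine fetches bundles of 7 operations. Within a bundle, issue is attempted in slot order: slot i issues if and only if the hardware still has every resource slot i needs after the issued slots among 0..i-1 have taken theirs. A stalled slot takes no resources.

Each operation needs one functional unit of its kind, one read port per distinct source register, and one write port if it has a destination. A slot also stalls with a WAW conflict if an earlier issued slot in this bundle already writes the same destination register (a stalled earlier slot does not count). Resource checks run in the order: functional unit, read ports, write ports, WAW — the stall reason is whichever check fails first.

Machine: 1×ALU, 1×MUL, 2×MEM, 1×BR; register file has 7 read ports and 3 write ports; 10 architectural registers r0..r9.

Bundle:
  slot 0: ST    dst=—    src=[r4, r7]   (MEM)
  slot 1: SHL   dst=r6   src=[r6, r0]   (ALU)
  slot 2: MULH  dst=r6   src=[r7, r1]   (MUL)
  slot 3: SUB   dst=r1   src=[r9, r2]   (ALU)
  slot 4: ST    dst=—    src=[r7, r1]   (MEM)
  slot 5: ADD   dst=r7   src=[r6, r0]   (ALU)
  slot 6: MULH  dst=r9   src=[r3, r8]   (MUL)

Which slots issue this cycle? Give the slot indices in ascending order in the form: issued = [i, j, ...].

issued = [0, 1, 4]

[0] MEM needs rd=2 wr=0: ok; after: ALU=1 MUL=1 MEM=1 BR=1, R=5, W=3
[1] ALU needs rd=2 wr=1: ok; after: ALU=0 MUL=1 MEM=1 BR=1, R=3, W=2
[2] MUL needs rd=2 wr=1: WAW; after: ALU=0 MUL=1 MEM=1 BR=1, R=3, W=2
[3] ALU needs rd=2 wr=1: FU; after: ALU=0 MUL=1 MEM=1 BR=1, R=3, W=2
[4] MEM needs rd=2 wr=0: ok; after: ALU=0 MUL=1 MEM=0 BR=1, R=1, W=2
[5] ALU needs rd=2 wr=1: FU; after: ALU=0 MUL=1 MEM=0 BR=1, R=1, W=2
[6] MUL needs rd=2 wr=1: RD_PORT; after: ALU=0 MUL=1 MEM=0 BR=1, R=1, W=2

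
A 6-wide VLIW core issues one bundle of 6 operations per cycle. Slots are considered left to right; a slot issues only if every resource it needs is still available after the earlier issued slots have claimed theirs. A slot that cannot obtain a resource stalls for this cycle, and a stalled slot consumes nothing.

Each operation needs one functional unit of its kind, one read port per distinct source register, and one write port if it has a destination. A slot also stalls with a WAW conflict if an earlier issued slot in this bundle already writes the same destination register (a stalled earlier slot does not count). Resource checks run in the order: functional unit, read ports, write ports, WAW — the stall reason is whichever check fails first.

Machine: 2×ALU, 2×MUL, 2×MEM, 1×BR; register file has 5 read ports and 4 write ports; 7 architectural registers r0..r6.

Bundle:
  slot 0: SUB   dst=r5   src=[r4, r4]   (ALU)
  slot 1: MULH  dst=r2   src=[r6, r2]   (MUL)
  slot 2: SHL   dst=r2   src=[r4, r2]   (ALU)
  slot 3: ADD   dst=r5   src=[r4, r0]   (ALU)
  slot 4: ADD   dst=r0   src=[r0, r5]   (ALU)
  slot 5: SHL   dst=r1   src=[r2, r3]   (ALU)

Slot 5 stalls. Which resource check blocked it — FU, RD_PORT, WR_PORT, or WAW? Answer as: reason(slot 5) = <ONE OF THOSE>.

reason(slot 5) = FU

[0] ALU needs rd=1 wr=1: ok; after: ALU=1 MUL=2 MEM=2 BR=1, R=4, W=3
[1] MUL needs rd=2 wr=1: ok; after: ALU=1 MUL=1 MEM=2 BR=1, R=2, W=2
[2] ALU needs rd=2 wr=1: WAW; after: ALU=1 MUL=1 MEM=2 BR=1, R=2, W=2
[3] ALU needs rd=2 wr=1: WAW; after: ALU=1 MUL=1 MEM=2 BR=1, R=2, W=2
[4] ALU needs rd=2 wr=1: ok; after: ALU=0 MUL=1 MEM=2 BR=1, R=0, W=1
[5] ALU needs rd=2 wr=1: FU; after: ALU=0 MUL=1 MEM=2 BR=1, R=0, W=1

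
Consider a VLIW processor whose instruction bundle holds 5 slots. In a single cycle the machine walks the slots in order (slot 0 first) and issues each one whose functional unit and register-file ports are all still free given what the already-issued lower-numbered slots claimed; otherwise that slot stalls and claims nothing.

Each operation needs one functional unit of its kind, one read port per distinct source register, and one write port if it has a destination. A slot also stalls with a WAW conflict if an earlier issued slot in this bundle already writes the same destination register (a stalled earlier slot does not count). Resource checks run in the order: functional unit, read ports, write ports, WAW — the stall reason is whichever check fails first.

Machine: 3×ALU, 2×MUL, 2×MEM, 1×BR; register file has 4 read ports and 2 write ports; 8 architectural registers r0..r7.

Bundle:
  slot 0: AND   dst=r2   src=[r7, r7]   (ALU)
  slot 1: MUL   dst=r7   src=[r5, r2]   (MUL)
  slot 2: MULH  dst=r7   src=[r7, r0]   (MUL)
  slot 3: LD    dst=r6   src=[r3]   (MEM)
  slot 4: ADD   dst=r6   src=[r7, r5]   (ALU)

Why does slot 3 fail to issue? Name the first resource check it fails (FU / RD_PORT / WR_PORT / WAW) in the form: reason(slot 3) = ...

(0) want 1×ALU +1rd +1wr — yes → AL2|MU2|ME2|BR1|rd3|wr1
(1) want 1×MUL +2rd +1wr — yes → AL2|MU1|ME2|BR1|rd1|wr0
(2) want 1×MUL +2rd +1wr — RD_PORT → AL2|MU1|ME2|BR1|rd1|wr0
(3) want 1×MEM +1rd +1wr — WR_PORT → AL2|MU1|ME2|BR1|rd1|wr0
(4) want 1×ALU +2rd +1wr — RD_PORT → AL2|MU1|ME2|BR1|rd1|wr0

reason(slot 3) = WR_PORT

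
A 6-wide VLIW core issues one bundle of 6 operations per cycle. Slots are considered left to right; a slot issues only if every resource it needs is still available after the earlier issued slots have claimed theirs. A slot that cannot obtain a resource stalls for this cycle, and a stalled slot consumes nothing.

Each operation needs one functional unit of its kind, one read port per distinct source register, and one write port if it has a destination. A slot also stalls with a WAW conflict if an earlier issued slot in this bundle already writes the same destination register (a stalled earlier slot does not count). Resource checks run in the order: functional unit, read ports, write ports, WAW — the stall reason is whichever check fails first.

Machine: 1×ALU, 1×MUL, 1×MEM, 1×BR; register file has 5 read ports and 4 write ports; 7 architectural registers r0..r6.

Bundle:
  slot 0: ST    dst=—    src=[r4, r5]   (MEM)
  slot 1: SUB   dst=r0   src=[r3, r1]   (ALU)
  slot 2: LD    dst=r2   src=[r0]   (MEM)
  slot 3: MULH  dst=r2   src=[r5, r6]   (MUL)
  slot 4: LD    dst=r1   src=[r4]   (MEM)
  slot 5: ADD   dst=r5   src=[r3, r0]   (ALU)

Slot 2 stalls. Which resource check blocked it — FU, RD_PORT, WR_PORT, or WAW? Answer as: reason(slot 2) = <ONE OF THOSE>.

[0] MEM needs rd=2 wr=0: ok; after: ALU=1 MUL=1 MEM=0 BR=1, R=3, W=4
[1] ALU needs rd=2 wr=1: ok; after: ALU=0 MUL=1 MEM=0 BR=1, R=1, W=3
[2] MEM needs rd=1 wr=1: FU; after: ALU=0 MUL=1 MEM=0 BR=1, R=1, W=3
[3] MUL needs rd=2 wr=1: RD_PORT; after: ALU=0 MUL=1 MEM=0 BR=1, R=1, W=3
[4] MEM needs rd=1 wr=1: FU; after: ALU=0 MUL=1 MEM=0 BR=1, R=1, W=3
[5] ALU needs rd=2 wr=1: FU; after: ALU=0 MUL=1 MEM=0 BR=1, R=1, W=3

reason(slot 2) = FU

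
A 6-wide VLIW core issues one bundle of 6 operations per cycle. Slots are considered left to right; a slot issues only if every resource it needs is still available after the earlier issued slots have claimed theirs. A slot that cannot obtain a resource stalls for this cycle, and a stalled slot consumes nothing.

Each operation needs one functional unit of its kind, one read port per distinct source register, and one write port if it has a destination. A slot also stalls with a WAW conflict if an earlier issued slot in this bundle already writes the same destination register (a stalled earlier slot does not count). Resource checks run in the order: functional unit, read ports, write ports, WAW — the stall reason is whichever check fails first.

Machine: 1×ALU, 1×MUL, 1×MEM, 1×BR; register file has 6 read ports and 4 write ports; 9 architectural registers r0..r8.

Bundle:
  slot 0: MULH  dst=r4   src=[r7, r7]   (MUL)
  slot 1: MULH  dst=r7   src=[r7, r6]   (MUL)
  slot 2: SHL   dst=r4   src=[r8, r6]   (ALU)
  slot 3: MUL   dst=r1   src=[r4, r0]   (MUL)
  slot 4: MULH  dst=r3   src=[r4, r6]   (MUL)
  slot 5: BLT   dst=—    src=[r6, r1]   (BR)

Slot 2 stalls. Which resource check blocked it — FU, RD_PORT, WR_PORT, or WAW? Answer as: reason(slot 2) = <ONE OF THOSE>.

  0. MUL→r4 ⇒ go  {1A/0Mu/1Ld/1B | 5r 3w}
  1. MUL→r7 ⇒ no(FU)  {1A/0Mu/1Ld/1B | 5r 3w}
  2. ALU→r4 ⇒ no(WAW)  {1A/0Mu/1Ld/1B | 5r 3w}
  3. MUL→r1 ⇒ no(FU)  {1A/0Mu/1Ld/1B | 5r 3w}
  4. MUL→r3 ⇒ no(FU)  {1A/0Mu/1Ld/1B | 5r 3w}
  5. BR ⇒ go  {1A/0Mu/1Ld/0B | 3r 3w}

reason(slot 2) = WAW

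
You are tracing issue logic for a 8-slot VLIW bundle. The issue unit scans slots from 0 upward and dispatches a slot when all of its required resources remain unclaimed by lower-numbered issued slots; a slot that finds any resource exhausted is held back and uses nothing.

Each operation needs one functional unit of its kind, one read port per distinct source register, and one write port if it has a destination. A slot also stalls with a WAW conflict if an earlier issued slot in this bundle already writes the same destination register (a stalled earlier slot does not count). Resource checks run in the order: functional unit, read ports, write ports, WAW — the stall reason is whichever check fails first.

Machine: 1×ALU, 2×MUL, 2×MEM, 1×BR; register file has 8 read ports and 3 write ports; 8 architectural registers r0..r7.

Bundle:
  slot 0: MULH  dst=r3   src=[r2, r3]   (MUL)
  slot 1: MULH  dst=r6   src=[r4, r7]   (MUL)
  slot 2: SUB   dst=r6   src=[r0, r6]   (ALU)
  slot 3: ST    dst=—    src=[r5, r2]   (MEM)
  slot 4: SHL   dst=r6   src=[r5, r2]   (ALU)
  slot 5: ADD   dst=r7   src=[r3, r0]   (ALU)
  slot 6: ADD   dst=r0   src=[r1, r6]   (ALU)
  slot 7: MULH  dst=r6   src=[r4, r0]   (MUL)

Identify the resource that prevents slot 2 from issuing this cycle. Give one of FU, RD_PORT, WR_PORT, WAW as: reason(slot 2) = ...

reason(slot 2) = WAW

(0) want 1×MUL +2rd +1wr — yes → AL1|MU1|ME2|BR1|rd6|wr2
(1) want 1×MUL +2rd +1wr — yes → AL1|MU0|ME2|BR1|rd4|wr1
(2) want 1×ALU +2rd +1wr — WAW → AL1|MU0|ME2|BR1|rd4|wr1
(3) want 1×MEM +2rd +0wr — yes → AL1|MU0|ME1|BR1|rd2|wr1
(4) want 1×ALU +2rd +1wr — WAW → AL1|MU0|ME1|BR1|rd2|wr1
(5) want 1×ALU +2rd +1wr — yes → AL0|MU0|ME1|BR1|rd0|wr0
(6) want 1×ALU +2rd +1wr — FU → AL0|MU0|ME1|BR1|rd0|wr0
(7) want 1×MUL +2rd +1wr — FU → AL0|MU0|ME1|BR1|rd0|wr0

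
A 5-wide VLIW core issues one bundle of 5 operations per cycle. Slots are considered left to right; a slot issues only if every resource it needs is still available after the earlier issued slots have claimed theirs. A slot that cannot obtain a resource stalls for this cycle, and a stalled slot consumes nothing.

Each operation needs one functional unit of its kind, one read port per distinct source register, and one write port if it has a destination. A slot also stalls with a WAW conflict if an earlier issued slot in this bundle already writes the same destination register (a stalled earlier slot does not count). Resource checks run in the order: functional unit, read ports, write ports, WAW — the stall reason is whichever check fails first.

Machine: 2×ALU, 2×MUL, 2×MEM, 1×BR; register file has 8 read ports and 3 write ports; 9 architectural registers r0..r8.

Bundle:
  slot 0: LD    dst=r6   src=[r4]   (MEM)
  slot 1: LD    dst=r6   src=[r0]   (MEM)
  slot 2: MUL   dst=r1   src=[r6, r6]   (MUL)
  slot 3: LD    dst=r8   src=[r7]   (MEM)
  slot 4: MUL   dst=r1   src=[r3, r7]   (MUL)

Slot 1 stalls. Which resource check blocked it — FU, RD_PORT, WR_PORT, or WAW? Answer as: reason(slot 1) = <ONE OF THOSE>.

reason(slot 1) = WAW

slot 0 (MEM): ISSUE — free A2,Mu2,Ld1,B1 rp7 wp2
slot 1 (MEM): stall WAW — free A2,Mu2,Ld1,B1 rp7 wp2
slot 2 (MUL): ISSUE — free A2,Mu1,Ld1,B1 rp6 wp1
slot 3 (MEM): ISSUE — free A2,Mu1,Ld0,B1 rp5 wp0
slot 4 (MUL): stall WR_PORT — free A2,Mu1,Ld0,B1 rp5 wp0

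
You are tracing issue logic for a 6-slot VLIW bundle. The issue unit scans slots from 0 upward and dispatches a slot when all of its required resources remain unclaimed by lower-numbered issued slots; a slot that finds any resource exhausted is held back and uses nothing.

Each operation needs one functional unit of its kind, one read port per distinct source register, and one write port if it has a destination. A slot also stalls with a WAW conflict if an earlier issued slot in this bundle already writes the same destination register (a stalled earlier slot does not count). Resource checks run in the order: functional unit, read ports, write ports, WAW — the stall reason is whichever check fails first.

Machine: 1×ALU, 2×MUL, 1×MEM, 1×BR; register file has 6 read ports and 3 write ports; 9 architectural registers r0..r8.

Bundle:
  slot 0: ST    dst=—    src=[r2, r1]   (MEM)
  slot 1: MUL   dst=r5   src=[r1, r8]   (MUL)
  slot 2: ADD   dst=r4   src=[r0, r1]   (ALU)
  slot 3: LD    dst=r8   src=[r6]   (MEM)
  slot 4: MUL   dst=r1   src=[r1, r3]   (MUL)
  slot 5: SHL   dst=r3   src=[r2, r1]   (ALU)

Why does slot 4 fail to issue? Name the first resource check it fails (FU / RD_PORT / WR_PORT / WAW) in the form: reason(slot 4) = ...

[0] MEM needs rd=2 wr=0: ok; after: ALU=1 MUL=2 MEM=0 BR=1, R=4, W=3
[1] MUL needs rd=2 wr=1: ok; after: ALU=1 MUL=1 MEM=0 BR=1, R=2, W=2
[2] ALU needs rd=2 wr=1: ok; after: ALU=0 MUL=1 MEM=0 BR=1, R=0, W=1
[3] MEM needs rd=1 wr=1: FU; after: ALU=0 MUL=1 MEM=0 BR=1, R=0, W=1
[4] MUL needs rd=2 wr=1: RD_PORT; after: ALU=0 MUL=1 MEM=0 BR=1, R=0, W=1
[5] ALU needs rd=2 wr=1: FU; after: ALU=0 MUL=1 MEM=0 BR=1, R=0, W=1

reason(slot 4) = RD_PORT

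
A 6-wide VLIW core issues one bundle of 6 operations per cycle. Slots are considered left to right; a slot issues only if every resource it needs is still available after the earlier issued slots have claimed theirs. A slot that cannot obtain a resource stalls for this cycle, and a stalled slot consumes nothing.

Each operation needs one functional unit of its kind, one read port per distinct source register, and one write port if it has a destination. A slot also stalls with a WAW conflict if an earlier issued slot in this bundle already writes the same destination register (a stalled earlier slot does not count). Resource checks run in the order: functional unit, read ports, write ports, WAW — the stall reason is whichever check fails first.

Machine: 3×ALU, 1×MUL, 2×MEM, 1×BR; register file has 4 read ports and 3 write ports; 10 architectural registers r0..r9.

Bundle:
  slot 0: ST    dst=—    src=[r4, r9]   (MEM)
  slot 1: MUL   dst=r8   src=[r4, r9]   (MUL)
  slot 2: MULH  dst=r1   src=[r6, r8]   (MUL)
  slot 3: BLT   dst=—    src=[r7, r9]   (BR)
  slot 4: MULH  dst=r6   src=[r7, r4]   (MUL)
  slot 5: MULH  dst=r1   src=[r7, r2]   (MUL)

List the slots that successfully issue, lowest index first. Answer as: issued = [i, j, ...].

issued = [0, 1]

  0. MEM ⇒ go  {3A/1Mu/1Ld/1B | 2r 3w}
  1. MUL→r8 ⇒ go  {3A/0Mu/1Ld/1B | 0r 2w}
  2. MUL→r1 ⇒ no(FU)  {3A/0Mu/1Ld/1B | 0r 2w}
  3. BR ⇒ no(RD_PORT)  {3A/0Mu/1Ld/1B | 0r 2w}
  4. MUL→r6 ⇒ no(FU)  {3A/0Mu/1Ld/1B | 0r 2w}
  5. MUL→r1 ⇒ no(FU)  {3A/0Mu/1Ld/1B | 0r 2w}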